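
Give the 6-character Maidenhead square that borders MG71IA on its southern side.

MG70ix

Latitude subsquare a = 0; −1 → -1, wraps to 23 = x, carry into square.
Latitude square 1; −1 → 0.
The longitude characters are unchanged.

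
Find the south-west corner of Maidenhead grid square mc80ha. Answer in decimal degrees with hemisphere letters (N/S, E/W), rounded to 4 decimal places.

70.0000° S, 76.5833° E

Field M=12, C=2: +12·20° lon, +2·10° lat → SW at lon 60°, lat -70°.
Square 8, 0: +8·2° lon, +0·1° lat → SW at lon 76°, lat -70°.
Subsquare h=7, a=0: +7·0.0833333° lon, +0·0.0416667° lat → SW at lon 76.5833°, lat -70°.
latitude 70.0000° S, longitude 76.5833° E.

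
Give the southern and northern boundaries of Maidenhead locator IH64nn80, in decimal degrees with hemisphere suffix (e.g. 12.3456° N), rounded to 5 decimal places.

Field I=8, H=7: +8·20° lon, +7·10° lat → SW at lon -20°, lat -20°.
Square 6, 4: +6·2° lon, +4·1° lat → SW at lon -8°, lat -16°.
Subsquare n=13, n=13: +13·0.0833333° lon, +13·0.0416667° lat → SW at lon -6.91667°, lat -15.4583°.
Extended square 8, 0: +8·0.00833333° lon, +0·0.00416667° lat → SW at lon -6.85°, lat -15.4583°.
Cell spans 0.00833333° lon × 0.00416667° lat.
south 15.45833° S, north 15.45417° S.

15.45833° S, 15.45417° S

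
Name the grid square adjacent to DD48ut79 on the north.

DD48uu70

Latitude extended square 9; +1 → 10, wraps to 0, carry into subsquare.
Latitude subsquare t = 19; +1 → 20 = u.
The longitude characters are unchanged.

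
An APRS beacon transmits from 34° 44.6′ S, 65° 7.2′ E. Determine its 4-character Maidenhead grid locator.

MF25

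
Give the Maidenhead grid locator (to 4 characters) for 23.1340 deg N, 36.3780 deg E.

KL83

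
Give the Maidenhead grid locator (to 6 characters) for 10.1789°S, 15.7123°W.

Shift to the Maidenhead origin (180°W, 90°S): lon 164.2877, lat 79.8211.
Field: lon ⌊164.2877/20⌋ = 8 → I; lat ⌊79.8211/10⌋ = 7 → H.
Square: lon ⌊4.2877/2⌋ = 2; lat ⌊9.8211/1⌋ = 9.
Subsquare: lon ⌊0.2877/0.0833333⌋ = 3 → d; lat ⌊0.8211/0.0416667⌋ = 19 → t.

IH29dt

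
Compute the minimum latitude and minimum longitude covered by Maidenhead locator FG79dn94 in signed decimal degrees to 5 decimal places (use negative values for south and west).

Field F=5, G=6: +5·20° lon, +6·10° lat → SW at lon -80°, lat -30°.
Square 7, 9: +7·2° lon, +9·1° lat → SW at lon -66°, lat -21°.
Subsquare d=3, n=13: +3·0.0833333° lon, +13·0.0416667° lat → SW at lon -65.75°, lat -20.4583°.
Extended square 9, 4: +9·0.00833333° lon, +4·0.00416667° lat → SW at lon -65.675°, lat -20.4417°.
latitude -20.44167, longitude -65.67500.

-20.44167, -65.67500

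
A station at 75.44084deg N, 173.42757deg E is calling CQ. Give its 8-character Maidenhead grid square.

RQ65rk15

Offset from 180°W / 90°S: lon 353.42757°, lat 165.44084°.
Field: lon ⌊353.42757/20⌋ = 17 → R; lat ⌊165.44084/10⌋ = 16 → Q.
Square: lon ⌊13.42757/2⌋ = 6; lat ⌊5.44084/1⌋ = 5.
Subsquare: lon ⌊1.42757/0.0833333⌋ = 17 → r; lat ⌊0.44084/0.0416667⌋ = 10 → k.
Extended square: lon ⌊0.01090/0.00833333⌋ = 1; lat ⌊0.02417/0.00416667⌋ = 5.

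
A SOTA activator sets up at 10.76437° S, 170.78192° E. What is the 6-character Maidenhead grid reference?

Add 180° to longitude and 90° to latitude: 350.7819, 79.2356.
Field (20°×10°, letters A–R): lon ⌊350.7819/20⌋ = 17 → R; lat ⌊79.2356/10⌋ = 7 → H.
Square (2°×1°, digits 0–9): lon ⌊10.7819/2⌋ = 5; lat ⌊9.2356/1⌋ = 9.
Subsquare (5′×2.5′, letters a–x): lon ⌊0.7819/0.0833333⌋ = 9 → j; lat ⌊0.2356/0.0416667⌋ = 5 → f.

RH59jf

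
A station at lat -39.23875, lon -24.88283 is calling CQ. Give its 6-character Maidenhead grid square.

HF70ns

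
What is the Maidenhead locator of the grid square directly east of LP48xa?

LP58aa

Longitude subsquare x = 23; +1 → 24, wraps to 0 = a, carry into square.
Longitude square 4; +1 → 5.
The latitude characters are unchanged.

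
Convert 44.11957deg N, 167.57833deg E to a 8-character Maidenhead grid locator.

Shift to the Maidenhead origin (180°W, 90°S): lon 347.57833, lat 134.11957.
Field: lon ⌊347.57833/20⌋ = 17 → R; lat ⌊134.11957/10⌋ = 13 → N.
Square: lon ⌊7.57833/2⌋ = 3; lat ⌊4.11957/1⌋ = 4.
Subsquare: lon ⌊1.57833/0.0833333⌋ = 18 → s; lat ⌊0.11957/0.0416667⌋ = 2 → c.
Extended square: lon ⌊0.07833/0.00833333⌋ = 9; lat ⌊0.03624/0.00416667⌋ = 8.

RN34sc98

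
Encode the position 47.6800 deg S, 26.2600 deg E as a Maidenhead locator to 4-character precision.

Shift to the Maidenhead origin (180°W, 90°S): lon 206.26, lat 42.32.
Field: 206.26/20 → 10 → K, 42.32/10 → 4 → E; chars KE.
Square: 6.26/2 → 3, 2.32/1 → 2; chars 32.

KE32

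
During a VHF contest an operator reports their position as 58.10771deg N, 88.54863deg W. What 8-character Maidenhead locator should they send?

EO58rc45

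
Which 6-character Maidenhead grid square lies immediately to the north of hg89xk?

Latitude subsquare k = 10; +1 → 11 = l.
The longitude characters are unchanged.

HG89xl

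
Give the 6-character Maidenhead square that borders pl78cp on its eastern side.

PL78dp

Longitude subsquare c = 2; +1 → 3 = d.
The latitude characters are unchanged.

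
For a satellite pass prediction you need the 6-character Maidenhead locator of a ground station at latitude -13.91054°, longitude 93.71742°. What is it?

NH66uc

Shift to the Maidenhead origin (180°W, 90°S): lon 273.7174, lat 76.0895.
Field (20°×10°, letters A–R): 273.7174/20 → 13 → N, 76.0895/10 → 7 → H; chars NH.
Square (2°×1°, digits 0–9): 13.7174/2 → 6, 6.0895/1 → 6; chars 66.
Subsquare (5′×2.5′, letters a–x): 1.7174/0.0833333 → 20 → u, 0.0895/0.0416667 → 2 → c; chars uc.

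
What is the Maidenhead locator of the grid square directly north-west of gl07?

FL98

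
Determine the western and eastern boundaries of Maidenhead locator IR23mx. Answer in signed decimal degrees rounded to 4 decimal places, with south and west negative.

-15.0000, -14.9167

Field I=8, R=17: +8·20° lon, +17·10° lat → SW at lon -20°, lat 80°.
Square 2, 3: +2·2° lon, +3·1° lat → SW at lon -16°, lat 83°.
Subsquare m=12, x=23: +12·0.0833333° lon, +23·0.0416667° lat → SW at lon -15°, lat 83.9583°.
Cell spans 0.0833333° lon × 0.0416667° lat.
west -15.0000, east -14.9167.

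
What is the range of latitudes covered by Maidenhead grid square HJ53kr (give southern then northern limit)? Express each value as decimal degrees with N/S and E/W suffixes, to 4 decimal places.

3.7083° N, 3.7500° N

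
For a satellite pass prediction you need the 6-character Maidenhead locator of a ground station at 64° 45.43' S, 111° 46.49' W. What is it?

DC45cf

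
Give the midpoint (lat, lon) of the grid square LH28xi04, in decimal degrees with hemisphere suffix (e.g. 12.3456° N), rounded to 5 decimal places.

11.64792° S, 45.92083° E

Field L=11, H=7: +11·20° lon, +7·10° lat → SW at lon 40°, lat -20°.
Square 2, 8: +2·2° lon, +8·1° lat → SW at lon 44°, lat -12°.
Subsquare x=23, i=8: +23·0.0833333° lon, +8·0.0416667° lat → SW at lon 45.9167°, lat -11.6667°.
Extended square 0, 4: +0·0.00833333° lon, +4·0.00416667° lat → SW at lon 45.9167°, lat -11.65°.
Cell spans 0.00833333° lon × 0.00416667° lat. Centre is SW corner plus half of each.
latitude 11.64792° S, longitude 45.92083° E.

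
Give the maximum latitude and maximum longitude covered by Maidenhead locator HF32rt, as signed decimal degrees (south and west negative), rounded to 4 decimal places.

-37.1667, -32.5000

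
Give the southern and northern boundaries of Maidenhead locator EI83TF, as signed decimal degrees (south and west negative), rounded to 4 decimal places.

-6.7917, -6.7500

Field E=4, I=8: +4·20° lon, +8·10° lat → SW at lon -100°, lat -10°.
Square 8, 3: +8·2° lon, +3·1° lat → SW at lon -84°, lat -7°.
Subsquare t=19, f=5: +19·0.0833333° lon, +5·0.0416667° lat → SW at lon -82.4167°, lat -6.79167°.
Cell spans 0.0833333° lon × 0.0416667° lat.
south -6.7917, north -6.7500.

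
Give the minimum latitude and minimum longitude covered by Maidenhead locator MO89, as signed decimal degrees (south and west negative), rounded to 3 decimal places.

Field M=12, O=14: +12·20° lon, +14·10° lat → SW at lon 60°, lat 50°.
Square 8, 9: +8·2° lon, +9·1° lat → SW at lon 76°, lat 59°.
latitude 59.000, longitude 76.000.

59.000, 76.000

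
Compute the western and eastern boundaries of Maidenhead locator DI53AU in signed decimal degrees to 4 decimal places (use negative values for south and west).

-110.0000, -109.9167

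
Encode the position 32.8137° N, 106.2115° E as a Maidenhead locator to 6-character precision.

OM32ct

Offset from 180°W / 90°S: lon 286.2115°, lat 122.8137°.
Field: lon ⌊286.2115/20⌋ = 14 → O; lat ⌊122.8137/10⌋ = 12 → M.
Square: lon ⌊6.2115/2⌋ = 3; lat ⌊2.8137/1⌋ = 2.
Subsquare: lon ⌊0.2115/0.0833333⌋ = 2 → c; lat ⌊0.8137/0.0416667⌋ = 19 → t.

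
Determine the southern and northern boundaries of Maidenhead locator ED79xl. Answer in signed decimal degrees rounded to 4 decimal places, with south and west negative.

-50.5417, -50.5000

Field E=4, D=3: +4·20° lon, +3·10° lat → SW at lon -100°, lat -60°.
Square 7, 9: +7·2° lon, +9·1° lat → SW at lon -86°, lat -51°.
Subsquare x=23, l=11: +23·0.0833333° lon, +11·0.0416667° lat → SW at lon -84.0833°, lat -50.5417°.
Cell spans 0.0833333° lon × 0.0416667° lat.
south -50.5417, north -50.5000.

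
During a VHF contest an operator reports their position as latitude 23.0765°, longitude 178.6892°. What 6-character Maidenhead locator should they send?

RL93ib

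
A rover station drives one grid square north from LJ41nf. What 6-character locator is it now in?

LJ41ng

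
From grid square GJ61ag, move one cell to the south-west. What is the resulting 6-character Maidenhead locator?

Longitude subsquare a = 0; −1 → -1, wraps to 23 = x, carry into square.
Longitude square 6; −1 → 5.
Latitude subsquare g = 6; −1 → 5 = f.

GJ51xf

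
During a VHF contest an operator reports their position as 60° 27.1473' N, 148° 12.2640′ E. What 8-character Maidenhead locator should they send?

Shift to the Maidenhead origin (180°W, 90°S): lon 328.20440, lat 150.45245.
Field: 328.20440/20 → 16 → Q, 150.45245/10 → 15 → P; chars QP.
Square: 8.20440/2 → 4, 0.45245/1 → 0; chars 40.
Subsquare: 0.20440/0.0833333 → 2 → c, 0.45245/0.0416667 → 10 → k; chars ck.
Extended square: 0.03773/0.00833333 → 4, 0.03579/0.00416667 → 8; chars 48.

QP40ck48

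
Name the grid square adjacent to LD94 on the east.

Longitude square 9; +1 → 10, wraps to 0, carry into field.
Longitude field L = 11; +1 → 12 = M.
The latitude characters are unchanged.

MD04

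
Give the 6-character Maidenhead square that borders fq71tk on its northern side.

FQ71tl

Latitude subsquare k = 10; +1 → 11 = l.
The longitude characters are unchanged.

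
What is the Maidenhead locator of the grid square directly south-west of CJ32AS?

CJ22xr

Longitude subsquare a = 0; −1 → -1, wraps to 23 = x, carry into square.
Longitude square 3; −1 → 2.
Latitude subsquare s = 18; −1 → 17 = r.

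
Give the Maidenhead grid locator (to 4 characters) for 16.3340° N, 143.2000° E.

Offset from 180°W / 90°S: lon 323.20°, lat 106.33°.
Field (20°×10°, letters A–R): 323.20/20 → 16 → Q, 106.33/10 → 10 → K; chars QK.
Square (2°×1°, digits 0–9): 3.20/2 → 1, 6.33/1 → 6; chars 16.

QK16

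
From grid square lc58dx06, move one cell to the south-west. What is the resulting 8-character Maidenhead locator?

LC58cx95

Longitude extended square 0; −1 → -1, wraps to 9, carry into subsquare.
Longitude subsquare d = 3; −1 → 2 = c.
Latitude extended square 6; −1 → 5.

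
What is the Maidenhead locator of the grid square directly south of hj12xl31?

HJ12xl30

Latitude extended square 1; −1 → 0.
The longitude characters are unchanged.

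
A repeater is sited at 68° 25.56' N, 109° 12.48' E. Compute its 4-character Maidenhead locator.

OP48

Shift to the Maidenhead origin (180°W, 90°S): lon 289.21, lat 158.43.
Field (20°×10°, letters A–R): lon ⌊289.21/20⌋ = 14 → O; lat ⌊158.43/10⌋ = 15 → P.
Square (2°×1°, digits 0–9): lon ⌊9.21/2⌋ = 4; lat ⌊8.43/1⌋ = 8.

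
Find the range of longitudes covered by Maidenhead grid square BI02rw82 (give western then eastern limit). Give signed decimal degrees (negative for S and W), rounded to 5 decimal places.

Field B=1, I=8: +1·20° lon, +8·10° lat → SW at lon -160°, lat -10°.
Square 0, 2: +0·2° lon, +2·1° lat → SW at lon -160°, lat -8°.
Subsquare r=17, w=22: +17·0.0833333° lon, +22·0.0416667° lat → SW at lon -158.583°, lat -7.08333°.
Extended square 8, 2: +8·0.00833333° lon, +2·0.00416667° lat → SW at lon -158.517°, lat -7.075°.
Cell spans 0.00833333° lon × 0.00416667° lat.
west -158.51667, east -158.50833.

-158.51667, -158.50833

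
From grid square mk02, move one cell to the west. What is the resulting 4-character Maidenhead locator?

LK92

Longitude square 0; −1 → -1, wraps to 9, carry into field.
Longitude field M = 12; −1 → 11 = L.
The latitude characters are unchanged.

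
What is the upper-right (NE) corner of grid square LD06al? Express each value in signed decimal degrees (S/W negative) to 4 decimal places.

-53.5000, 40.0833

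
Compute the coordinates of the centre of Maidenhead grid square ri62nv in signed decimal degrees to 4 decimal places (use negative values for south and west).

-7.1042, 173.1250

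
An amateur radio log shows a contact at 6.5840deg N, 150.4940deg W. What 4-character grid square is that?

Add 180° to longitude and 90° to latitude: 29.51, 96.58.
Field (20°×10°, letters A–R): 29.51/20 → 1 → B, 96.58/10 → 9 → J; chars BJ.
Square (2°×1°, digits 0–9): 9.51/2 → 4, 6.58/1 → 6; chars 46.

BJ46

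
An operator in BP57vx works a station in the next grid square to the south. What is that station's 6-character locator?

Latitude subsquare x = 23; −1 → 22 = w.
The longitude characters are unchanged.

BP57vw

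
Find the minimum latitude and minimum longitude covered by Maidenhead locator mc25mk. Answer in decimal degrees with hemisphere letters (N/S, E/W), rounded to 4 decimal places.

64.5833° S, 65.0000° E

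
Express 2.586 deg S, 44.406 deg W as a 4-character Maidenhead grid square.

Add 180° to longitude and 90° to latitude: 135.59, 87.41.
Field (20°×10°, letters A–R): 135.59/20 → 6 → G, 87.41/10 → 8 → I; chars GI.
Square (2°×1°, digits 0–9): 15.59/2 → 7, 7.41/1 → 7; chars 77.

GI77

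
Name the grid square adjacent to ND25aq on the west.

ND15xq

Longitude subsquare a = 0; −1 → -1, wraps to 23 = x, carry into square.
Longitude square 2; −1 → 1.
The latitude characters are unchanged.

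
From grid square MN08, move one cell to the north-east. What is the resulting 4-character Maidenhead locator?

MN19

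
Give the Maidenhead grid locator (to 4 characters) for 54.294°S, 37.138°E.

Shift to the Maidenhead origin (180°W, 90°S): lon 217.14, lat 35.71.
Field (20°×10°, letters A–R): lon ⌊217.14/20⌋ = 10 → K; lat ⌊35.71/10⌋ = 3 → D.
Square (2°×1°, digits 0–9): lon ⌊17.14/2⌋ = 8; lat ⌊5.71/1⌋ = 5.

KD85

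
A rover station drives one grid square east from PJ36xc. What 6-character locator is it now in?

PJ46ac

Longitude subsquare x = 23; +1 → 24, wraps to 0 = a, carry into square.
Longitude square 3; +1 → 4.
The latitude characters are unchanged.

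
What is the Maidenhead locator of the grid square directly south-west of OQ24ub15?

OQ24ub04

Longitude extended square 1; −1 → 0.
Latitude extended square 5; −1 → 4.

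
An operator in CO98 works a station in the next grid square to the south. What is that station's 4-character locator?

CO97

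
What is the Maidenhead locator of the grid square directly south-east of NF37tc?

NF37ub

Longitude subsquare t = 19; +1 → 20 = u.
Latitude subsquare c = 2; −1 → 1 = b.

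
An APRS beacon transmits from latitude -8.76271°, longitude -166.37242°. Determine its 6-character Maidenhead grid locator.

Offset from 180°W / 90°S: lon 13.6276°, lat 81.2373°.
Field: 13.6276/20 → 0 → A, 81.2373/10 → 8 → I; chars AI.
Square: 13.6276/2 → 6, 1.2373/1 → 1; chars 61.
Subsquare: 1.6276/0.0833333 → 19 → t, 0.2373/0.0416667 → 5 → f; chars tf.

AI61tf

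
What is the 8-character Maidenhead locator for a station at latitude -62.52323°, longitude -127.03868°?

CC67ll54

Offset from 180°W / 90°S: lon 52.96132°, lat 27.47677°.
Field: 52.96132/20 → 2 → C, 27.47677/10 → 2 → C; chars CC.
Square: 12.96132/2 → 6, 7.47677/1 → 7; chars 67.
Subsquare: 0.96132/0.0833333 → 11 → l, 0.47677/0.0416667 → 11 → l; chars ll.
Extended square: 0.04465/0.00833333 → 5, 0.01844/0.00416667 → 4; chars 54.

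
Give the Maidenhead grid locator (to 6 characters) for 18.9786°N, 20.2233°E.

Shift to the Maidenhead origin (180°W, 90°S): lon 200.2233, lat 108.9786.
Field: 200.2233/20 → 10 → K, 108.9786/10 → 10 → K; chars KK.
Square: 0.2233/2 → 0, 8.9786/1 → 8; chars 08.
Subsquare: 0.2233/0.0833333 → 2 → c, 0.9786/0.0416667 → 23 → x; chars cx.

KK08cx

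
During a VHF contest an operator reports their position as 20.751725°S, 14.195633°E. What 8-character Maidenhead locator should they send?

Add 180° to longitude and 90° to latitude: 194.19563, 69.24828.
Field: 194.19563/20 → 9 → J, 69.24828/10 → 6 → G; chars JG.
Square: 14.19563/2 → 7, 9.24828/1 → 9; chars 79.
Subsquare: 0.19563/0.0833333 → 2 → c, 0.24828/0.0416667 → 5 → f; chars cf.
Extended square: 0.02897/0.00833333 → 3, 0.03994/0.00416667 → 9; chars 39.

JG79cf39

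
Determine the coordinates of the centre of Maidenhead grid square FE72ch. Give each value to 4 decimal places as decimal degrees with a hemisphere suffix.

Field F=5, E=4: +5·20° lon, +4·10° lat → SW at lon -80°, lat -50°.
Square 7, 2: +7·2° lon, +2·1° lat → SW at lon -66°, lat -48°.
Subsquare c=2, h=7: +2·0.0833333° lon, +7·0.0416667° lat → SW at lon -65.8333°, lat -47.7083°.
Cell spans 0.0833333° lon × 0.0416667° lat. Centre is SW corner plus half of each.
latitude 47.6875° S, longitude 65.7917° W.

47.6875° S, 65.7917° W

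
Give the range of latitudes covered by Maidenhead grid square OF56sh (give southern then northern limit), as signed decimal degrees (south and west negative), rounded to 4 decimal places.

-33.7083, -33.6667

Field O=14, F=5: +14·20° lon, +5·10° lat → SW at lon 100°, lat -40°.
Square 5, 6: +5·2° lon, +6·1° lat → SW at lon 110°, lat -34°.
Subsquare s=18, h=7: +18·0.0833333° lon, +7·0.0416667° lat → SW at lon 111.5°, lat -33.7083°.
Cell spans 0.0833333° lon × 0.0416667° lat.
south -33.7083, north -33.6667.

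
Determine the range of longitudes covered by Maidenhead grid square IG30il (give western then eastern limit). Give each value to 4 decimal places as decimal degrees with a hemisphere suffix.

Field I=8, G=6: +8·20° lon, +6·10° lat → SW at lon -20°, lat -30°.
Square 3, 0: +3·2° lon, +0·1° lat → SW at lon -14°, lat -30°.
Subsquare i=8, l=11: +8·0.0833333° lon, +11·0.0416667° lat → SW at lon -13.3333°, lat -29.5417°.
Cell spans 0.0833333° lon × 0.0416667° lat.
west 13.3333° W, east 13.2500° W.

13.3333° W, 13.2500° W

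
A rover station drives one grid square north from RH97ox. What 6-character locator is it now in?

RH98oa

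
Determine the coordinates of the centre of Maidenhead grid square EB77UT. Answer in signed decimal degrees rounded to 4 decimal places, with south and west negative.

Field E=4, B=1: +4·20° lon, +1·10° lat → SW at lon -100°, lat -80°.
Square 7, 7: +7·2° lon, +7·1° lat → SW at lon -86°, lat -73°.
Subsquare u=20, t=19: +20·0.0833333° lon, +19·0.0416667° lat → SW at lon -84.3333°, lat -72.2083°.
Cell spans 0.0833333° lon × 0.0416667° lat. Centre is SW corner plus half of each.
latitude -72.1875, longitude -84.2917.

-72.1875, -84.2917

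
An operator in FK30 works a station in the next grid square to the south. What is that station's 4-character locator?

FJ39

Latitude square 0; −1 → -1, wraps to 9, carry into field.
Latitude field K = 10; −1 → 9 = J.
The longitude characters are unchanged.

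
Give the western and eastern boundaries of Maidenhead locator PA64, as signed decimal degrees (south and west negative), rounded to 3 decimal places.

132.000, 134.000

Field P=15, A=0: +15·20° lon, +0·10° lat → SW at lon 120°, lat -90°.
Square 6, 4: +6·2° lon, +4·1° lat → SW at lon 132°, lat -86°.
Cell spans 2° lon × 1° lat.
west 132.000, east 134.000.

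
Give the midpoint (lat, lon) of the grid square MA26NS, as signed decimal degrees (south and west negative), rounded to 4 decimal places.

-83.2292, 65.1250

Field M=12, A=0: +12·20° lon, +0·10° lat → SW at lon 60°, lat -90°.
Square 2, 6: +2·2° lon, +6·1° lat → SW at lon 64°, lat -84°.
Subsquare n=13, s=18: +13·0.0833333° lon, +18·0.0416667° lat → SW at lon 65.0833°, lat -83.25°.
Cell spans 0.0833333° lon × 0.0416667° lat. Centre is SW corner plus half of each.
latitude -83.2292, longitude 65.1250.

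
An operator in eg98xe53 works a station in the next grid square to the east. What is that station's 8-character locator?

EG98xe63

Longitude extended square 5; +1 → 6.
The latitude characters are unchanged.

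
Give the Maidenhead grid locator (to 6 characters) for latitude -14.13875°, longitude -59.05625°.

GH05lu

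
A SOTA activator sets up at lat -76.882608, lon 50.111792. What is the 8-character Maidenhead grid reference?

Offset from 180°W / 90°S: lon 230.11179°, lat 13.11739°.
Field (20°×10°, letters A–R): 230.11179/20 → 11 → L, 13.11739/10 → 1 → B; chars LB.
Square (2°×1°, digits 0–9): 10.11179/2 → 5, 3.11739/1 → 3; chars 53.
Subsquare (5′×2.5′, letters a–x): 0.11179/0.0833333 → 1 → b, 0.11739/0.0416667 → 2 → c; chars bc.
Extended square (30″×15″, digits 0–9): 0.02846/0.00833333 → 3, 0.03406/0.00416667 → 8; chars 38.

LB53bc38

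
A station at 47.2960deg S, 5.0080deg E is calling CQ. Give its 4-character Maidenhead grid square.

JE22

Shift to the Maidenhead origin (180°W, 90°S): lon 185.01, lat 42.70.
Field (20°×10°, letters A–R): lon ⌊185.01/20⌋ = 9 → J; lat ⌊42.70/10⌋ = 4 → E.
Square (2°×1°, digits 0–9): lon ⌊5.01/2⌋ = 2; lat ⌊2.70/1⌋ = 2.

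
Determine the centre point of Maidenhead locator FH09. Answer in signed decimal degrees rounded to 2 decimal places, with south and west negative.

-10.50, -79.00

Field F=5, H=7: +5·20° lon, +7·10° lat → SW at lon -80°, lat -20°.
Square 0, 9: +0·2° lon, +9·1° lat → SW at lon -80°, lat -11°.
Cell spans 2° lon × 1° lat. Centre is SW corner plus half of each.
latitude -10.50, longitude -79.00.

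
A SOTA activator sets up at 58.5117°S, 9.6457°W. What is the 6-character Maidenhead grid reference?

ID51el

Offset from 180°W / 90°S: lon 170.3543°, lat 31.4883°.
Field (20°×10°, letters A–R): lon ⌊170.3543/20⌋ = 8 → I; lat ⌊31.4883/10⌋ = 3 → D.
Square (2°×1°, digits 0–9): lon ⌊10.3543/2⌋ = 5; lat ⌊1.4883/1⌋ = 1.
Subsquare (5′×2.5′, letters a–x): lon ⌊0.3543/0.0833333⌋ = 4 → e; lat ⌊0.4883/0.0416667⌋ = 11 → l.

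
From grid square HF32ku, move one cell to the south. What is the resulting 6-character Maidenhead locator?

HF32kt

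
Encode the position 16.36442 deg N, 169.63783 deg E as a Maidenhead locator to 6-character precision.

RK46ti

Shift to the Maidenhead origin (180°W, 90°S): lon 349.6378, lat 106.3644.
Field: 349.6378/20 → 17 → R, 106.3644/10 → 10 → K; chars RK.
Square: 9.6378/2 → 4, 6.3644/1 → 6; chars 46.
Subsquare: 1.6378/0.0833333 → 19 → t, 0.3644/0.0416667 → 8 → i; chars ti.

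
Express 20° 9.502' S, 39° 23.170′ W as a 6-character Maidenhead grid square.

Add 180° to longitude and 90° to latitude: 140.6138, 69.8416.
Field: lon ⌊140.6138/20⌋ = 7 → H; lat ⌊69.8416/10⌋ = 6 → G.
Square: lon ⌊0.6138/2⌋ = 0; lat ⌊9.8416/1⌋ = 9.
Subsquare: lon ⌊0.6138/0.0833333⌋ = 7 → h; lat ⌊0.8416/0.0416667⌋ = 20 → u.

HG09hu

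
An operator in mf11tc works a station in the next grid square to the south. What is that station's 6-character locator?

MF11tb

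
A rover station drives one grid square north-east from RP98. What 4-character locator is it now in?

AP09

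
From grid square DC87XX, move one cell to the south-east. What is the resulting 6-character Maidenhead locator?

DC97aw

Longitude subsquare x = 23; +1 → 24, wraps to 0 = a, carry into square.
Longitude square 8; +1 → 9.
Latitude subsquare x = 23; −1 → 22 = w.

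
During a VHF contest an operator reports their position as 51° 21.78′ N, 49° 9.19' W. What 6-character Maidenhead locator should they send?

GO51ki

Offset from 180°W / 90°S: lon 130.8468°, lat 141.3630°.
Field: lon ⌊130.8468/20⌋ = 6 → G; lat ⌊141.3630/10⌋ = 14 → O.
Square: lon ⌊10.8468/2⌋ = 5; lat ⌊1.3630/1⌋ = 1.
Subsquare: lon ⌊0.8468/0.0833333⌋ = 10 → k; lat ⌊0.3630/0.0416667⌋ = 8 → i.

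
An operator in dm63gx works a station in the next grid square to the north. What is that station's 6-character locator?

DM64ga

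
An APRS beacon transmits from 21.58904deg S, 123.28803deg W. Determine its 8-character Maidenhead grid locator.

CG88ij58

Offset from 180°W / 90°S: lon 56.71197°, lat 68.41096°.
Field: lon ⌊56.71197/20⌋ = 2 → C; lat ⌊68.41096/10⌋ = 6 → G.
Square: lon ⌊16.71197/2⌋ = 8; lat ⌊8.41096/1⌋ = 8.
Subsquare: lon ⌊0.71197/0.0833333⌋ = 8 → i; lat ⌊0.41096/0.0416667⌋ = 9 → j.
Extended square: lon ⌊0.04530/0.00833333⌋ = 5; lat ⌊0.03596/0.00416667⌋ = 8.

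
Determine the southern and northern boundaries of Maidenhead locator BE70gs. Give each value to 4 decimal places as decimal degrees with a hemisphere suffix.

49.2500° S, 49.2083° S

Field B=1, E=4: +1·20° lon, +4·10° lat → SW at lon -160°, lat -50°.
Square 7, 0: +7·2° lon, +0·1° lat → SW at lon -146°, lat -50°.
Subsquare g=6, s=18: +6·0.0833333° lon, +18·0.0416667° lat → SW at lon -145.5°, lat -49.25°.
Cell spans 0.0833333° lon × 0.0416667° lat.
south 49.2500° S, north 49.2083° S.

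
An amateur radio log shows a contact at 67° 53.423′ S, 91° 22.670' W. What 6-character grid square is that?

EC42hc

Shift to the Maidenhead origin (180°W, 90°S): lon 88.6222, lat 22.1096.
Field (20°×10°, letters A–R): 88.6222/20 → 4 → E, 22.1096/10 → 2 → C; chars EC.
Square (2°×1°, digits 0–9): 8.6222/2 → 4, 2.1096/1 → 2; chars 42.
Subsquare (5′×2.5′, letters a–x): 0.6222/0.0833333 → 7 → h, 0.1096/0.0416667 → 2 → c; chars hc.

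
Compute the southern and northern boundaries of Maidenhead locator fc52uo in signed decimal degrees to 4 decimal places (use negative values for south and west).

-67.4167, -67.3750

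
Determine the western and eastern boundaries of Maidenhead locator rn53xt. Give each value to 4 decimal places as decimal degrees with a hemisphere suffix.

Field R=17, N=13: +17·20° lon, +13·10° lat → SW at lon 160°, lat 40°.
Square 5, 3: +5·2° lon, +3·1° lat → SW at lon 170°, lat 43°.
Subsquare x=23, t=19: +23·0.0833333° lon, +19·0.0416667° lat → SW at lon 171.917°, lat 43.7917°.
Cell spans 0.0833333° lon × 0.0416667° lat.
west 171.9167° E, east 172.0000° E.

171.9167° E, 172.0000° E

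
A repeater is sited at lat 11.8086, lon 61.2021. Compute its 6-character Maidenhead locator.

MK01ot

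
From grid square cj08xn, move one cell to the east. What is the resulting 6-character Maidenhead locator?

CJ18an

Longitude subsquare x = 23; +1 → 24, wraps to 0 = a, carry into square.
Longitude square 0; +1 → 1.
The latitude characters are unchanged.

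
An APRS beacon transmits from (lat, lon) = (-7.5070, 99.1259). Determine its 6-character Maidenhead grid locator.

NI92nl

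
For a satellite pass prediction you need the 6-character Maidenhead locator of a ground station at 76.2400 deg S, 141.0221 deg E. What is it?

QB03ms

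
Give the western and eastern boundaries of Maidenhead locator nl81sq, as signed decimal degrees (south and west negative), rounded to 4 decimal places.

97.5000, 97.5833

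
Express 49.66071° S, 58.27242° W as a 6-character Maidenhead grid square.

Add 180° to longitude and 90° to latitude: 121.7276, 40.3393.
Field: 121.7276/20 → 6 → G, 40.3393/10 → 4 → E; chars GE.
Square: 1.7276/2 → 0, 0.3393/1 → 0; chars 00.
Subsquare: 1.7276/0.0833333 → 20 → u, 0.3393/0.0416667 → 8 → i; chars ui.

GE00ui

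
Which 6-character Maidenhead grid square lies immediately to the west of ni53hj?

NI53gj

Longitude subsquare h = 7; −1 → 6 = g.
The latitude characters are unchanged.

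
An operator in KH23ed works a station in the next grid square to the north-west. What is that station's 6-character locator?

Longitude subsquare e = 4; −1 → 3 = d.
Latitude subsquare d = 3; +1 → 4 = e.

KH23de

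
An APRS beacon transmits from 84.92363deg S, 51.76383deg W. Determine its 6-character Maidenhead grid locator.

GA45cb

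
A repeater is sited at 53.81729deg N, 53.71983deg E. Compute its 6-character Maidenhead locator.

LO63ut

Add 180° to longitude and 90° to latitude: 233.7198, 143.8173.
Field: 233.7198/20 → 11 → L, 143.8173/10 → 14 → O; chars LO.
Square: 13.7198/2 → 6, 3.8173/1 → 3; chars 63.
Subsquare: 1.7198/0.0833333 → 20 → u, 0.8173/0.0416667 → 19 → t; chars ut.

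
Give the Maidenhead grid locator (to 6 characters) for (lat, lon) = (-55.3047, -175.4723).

AD24gq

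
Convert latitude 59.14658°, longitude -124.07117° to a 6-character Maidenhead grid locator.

CO79xd

Offset from 180°W / 90°S: lon 55.9288°, lat 149.1466°.
Field: lon ⌊55.9288/20⌋ = 2 → C; lat ⌊149.1466/10⌋ = 14 → O.
Square: lon ⌊15.9288/2⌋ = 7; lat ⌊9.1466/1⌋ = 9.
Subsquare: lon ⌊1.9288/0.0833333⌋ = 23 → x; lat ⌊0.1466/0.0416667⌋ = 3 → d.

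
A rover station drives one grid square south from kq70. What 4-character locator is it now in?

KP79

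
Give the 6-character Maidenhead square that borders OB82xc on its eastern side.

OB92ac

Longitude subsquare x = 23; +1 → 24, wraps to 0 = a, carry into square.
Longitude square 8; +1 → 9.
The latitude characters are unchanged.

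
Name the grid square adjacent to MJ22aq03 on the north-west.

MJ12xq94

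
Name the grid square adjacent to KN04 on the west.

JN94

Longitude square 0; −1 → -1, wraps to 9, carry into field.
Longitude field K = 10; −1 → 9 = J.
The latitude characters are unchanged.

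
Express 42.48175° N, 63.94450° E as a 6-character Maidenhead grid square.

Add 180° to longitude and 90° to latitude: 243.9445, 132.4818.
Field (20°×10°, letters A–R): lon ⌊243.9445/20⌋ = 12 → M; lat ⌊132.4818/10⌋ = 13 → N.
Square (2°×1°, digits 0–9): lon ⌊3.9445/2⌋ = 1; lat ⌊2.4818/1⌋ = 2.
Subsquare (5′×2.5′, letters a–x): lon ⌊1.9445/0.0833333⌋ = 23 → x; lat ⌊0.4818/0.0416667⌋ = 11 → l.

MN12xl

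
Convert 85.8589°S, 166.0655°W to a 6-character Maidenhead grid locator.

AA64xd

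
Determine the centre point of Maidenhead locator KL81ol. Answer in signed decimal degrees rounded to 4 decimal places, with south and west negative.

21.4792, 37.2083

Field K=10, L=11: +10·20° lon, +11·10° lat → SW at lon 20°, lat 20°.
Square 8, 1: +8·2° lon, +1·1° lat → SW at lon 36°, lat 21°.
Subsquare o=14, l=11: +14·0.0833333° lon, +11·0.0416667° lat → SW at lon 37.1667°, lat 21.4583°.
Cell spans 0.0833333° lon × 0.0416667° lat. Centre is SW corner plus half of each.
latitude 21.4792, longitude 37.2083.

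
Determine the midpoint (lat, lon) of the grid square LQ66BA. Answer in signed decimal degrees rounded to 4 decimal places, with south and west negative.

Field L=11, Q=16: +11·20° lon, +16·10° lat → SW at lon 40°, lat 70°.
Square 6, 6: +6·2° lon, +6·1° lat → SW at lon 52°, lat 76°.
Subsquare b=1, a=0: +1·0.0833333° lon, +0·0.0416667° lat → SW at lon 52.0833°, lat 76°.
Cell spans 0.0833333° lon × 0.0416667° lat. Centre is SW corner plus half of each.
latitude 76.0208, longitude 52.1250.

76.0208, 52.1250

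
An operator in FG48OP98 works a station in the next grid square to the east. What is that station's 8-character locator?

FG48pp08

Longitude extended square 9; +1 → 10, wraps to 0, carry into subsquare.
Longitude subsquare o = 14; +1 → 15 = p.
The latitude characters are unchanged.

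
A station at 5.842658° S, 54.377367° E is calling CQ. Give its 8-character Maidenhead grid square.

LI74ed57

Offset from 180°W / 90°S: lon 234.37737°, lat 84.15734°.
Field: lon ⌊234.37737/20⌋ = 11 → L; lat ⌊84.15734/10⌋ = 8 → I.
Square: lon ⌊14.37737/2⌋ = 7; lat ⌊4.15734/1⌋ = 4.
Subsquare: lon ⌊0.37737/0.0833333⌋ = 4 → e; lat ⌊0.15734/0.0416667⌋ = 3 → d.
Extended square: lon ⌊0.04403/0.00833333⌋ = 5; lat ⌊0.03234/0.00416667⌋ = 7.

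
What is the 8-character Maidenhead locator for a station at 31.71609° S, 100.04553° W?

Shift to the Maidenhead origin (180°W, 90°S): lon 79.95447, lat 58.28391.
Field: lon ⌊79.95447/20⌋ = 3 → D; lat ⌊58.28391/10⌋ = 5 → F.
Square: lon ⌊19.95447/2⌋ = 9; lat ⌊8.28391/1⌋ = 8.
Subsquare: lon ⌊1.95447/0.0833333⌋ = 23 → x; lat ⌊0.28391/0.0416667⌋ = 6 → g.
Extended square: lon ⌊0.03780/0.00833333⌋ = 4; lat ⌊0.03391/0.00416667⌋ = 8.

DF98xg48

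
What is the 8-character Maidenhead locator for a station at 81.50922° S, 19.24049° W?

IA08jl17

Add 180° to longitude and 90° to latitude: 160.75951, 8.49078.
Field: lon ⌊160.75951/20⌋ = 8 → I; lat ⌊8.49078/10⌋ = 0 → A.
Square: lon ⌊0.75951/2⌋ = 0; lat ⌊8.49078/1⌋ = 8.
Subsquare: lon ⌊0.75951/0.0833333⌋ = 9 → j; lat ⌊0.49078/0.0416667⌋ = 11 → l.
Extended square: lon ⌊0.00951/0.00833333⌋ = 1; lat ⌊0.03245/0.00416667⌋ = 7.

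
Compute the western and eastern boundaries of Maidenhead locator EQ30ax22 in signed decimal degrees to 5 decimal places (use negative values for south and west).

-93.98333, -93.97500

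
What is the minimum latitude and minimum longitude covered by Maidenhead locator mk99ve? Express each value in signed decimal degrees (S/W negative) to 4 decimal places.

Field M=12, K=10: +12·20° lon, +10·10° lat → SW at lon 60°, lat 10°.
Square 9, 9: +9·2° lon, +9·1° lat → SW at lon 78°, lat 19°.
Subsquare v=21, e=4: +21·0.0833333° lon, +4·0.0416667° lat → SW at lon 79.75°, lat 19.1667°.
latitude 19.1667, longitude 79.7500.

19.1667, 79.7500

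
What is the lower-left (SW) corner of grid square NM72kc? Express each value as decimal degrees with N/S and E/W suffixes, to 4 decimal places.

32.0833° N, 94.8333° E

Field N=13, M=12: +13·20° lon, +12·10° lat → SW at lon 80°, lat 30°.
Square 7, 2: +7·2° lon, +2·1° lat → SW at lon 94°, lat 32°.
Subsquare k=10, c=2: +10·0.0833333° lon, +2·0.0416667° lat → SW at lon 94.8333°, lat 32.0833°.
latitude 32.0833° N, longitude 94.8333° E.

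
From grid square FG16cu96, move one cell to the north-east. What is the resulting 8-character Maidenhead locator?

FG16du07

Longitude extended square 9; +1 → 10, wraps to 0, carry into subsquare.
Longitude subsquare c = 2; +1 → 3 = d.
Latitude extended square 6; +1 → 7.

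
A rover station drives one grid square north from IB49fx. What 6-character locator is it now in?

Latitude subsquare x = 23; +1 → 24, wraps to 0 = a, carry into square.
Latitude square 9; +1 → 10, wraps to 0, carry into field.
Latitude field B = 1; +1 → 2 = C.
The longitude characters are unchanged.

IC40fa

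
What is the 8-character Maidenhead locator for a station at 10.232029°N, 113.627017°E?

Offset from 180°W / 90°S: lon 293.62702°, lat 100.23203°.
Field: 293.62702/20 → 14 → O, 100.23203/10 → 10 → K; chars OK.
Square: 13.62702/2 → 6, 0.23203/1 → 0; chars 60.
Subsquare: 1.62702/0.0833333 → 19 → t, 0.23203/0.0416667 → 5 → f; chars tf.
Extended square: 0.04368/0.00833333 → 5, 0.02370/0.00416667 → 5; chars 55.

OK60tf55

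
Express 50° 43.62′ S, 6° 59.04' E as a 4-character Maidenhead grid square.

JD39

Offset from 180°W / 90°S: lon 186.98°, lat 39.27°.
Field (20°×10°, letters A–R): lon ⌊186.98/20⌋ = 9 → J; lat ⌊39.27/10⌋ = 3 → D.
Square (2°×1°, digits 0–9): lon ⌊6.98/2⌋ = 3; lat ⌊9.27/1⌋ = 9.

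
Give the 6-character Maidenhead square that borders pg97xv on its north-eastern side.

QG07aw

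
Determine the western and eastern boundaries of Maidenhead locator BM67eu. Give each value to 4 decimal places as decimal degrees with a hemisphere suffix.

147.6667° W, 147.5833° W

Field B=1, M=12: +1·20° lon, +12·10° lat → SW at lon -160°, lat 30°.
Square 6, 7: +6·2° lon, +7·1° lat → SW at lon -148°, lat 37°.
Subsquare e=4, u=20: +4·0.0833333° lon, +20·0.0416667° lat → SW at lon -147.667°, lat 37.8333°.
Cell spans 0.0833333° lon × 0.0416667° lat.
west 147.6667° W, east 147.5833° W.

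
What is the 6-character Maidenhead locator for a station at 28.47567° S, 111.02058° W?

Shift to the Maidenhead origin (180°W, 90°S): lon 68.9794, lat 61.5243.
Field: lon ⌊68.9794/20⌋ = 3 → D; lat ⌊61.5243/10⌋ = 6 → G.
Square: lon ⌊8.9794/2⌋ = 4; lat ⌊1.5243/1⌋ = 1.
Subsquare: lon ⌊0.9794/0.0833333⌋ = 11 → l; lat ⌊0.5243/0.0416667⌋ = 12 → m.

DG41lm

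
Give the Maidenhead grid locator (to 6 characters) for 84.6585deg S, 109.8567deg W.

DA55bi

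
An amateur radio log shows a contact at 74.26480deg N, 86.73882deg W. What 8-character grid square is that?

EQ64pg13

Add 180° to longitude and 90° to latitude: 93.26118, 164.26480.
Field (20°×10°, letters A–R): 93.26118/20 → 4 → E, 164.26480/10 → 16 → Q; chars EQ.
Square (2°×1°, digits 0–9): 13.26118/2 → 6, 4.26480/1 → 4; chars 64.
Subsquare (5′×2.5′, letters a–x): 1.26118/0.0833333 → 15 → p, 0.26480/0.0416667 → 6 → g; chars pg.
Extended square (30″×15″, digits 0–9): 0.01118/0.00833333 → 1, 0.01480/0.00416667 → 3; chars 13.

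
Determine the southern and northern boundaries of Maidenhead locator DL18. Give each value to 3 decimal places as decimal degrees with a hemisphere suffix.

28.000° N, 29.000° N

Field D=3, L=11: +3·20° lon, +11·10° lat → SW at lon -120°, lat 20°.
Square 1, 8: +1·2° lon, +8·1° lat → SW at lon -118°, lat 28°.
Cell spans 2° lon × 1° lat.
south 28.000° N, north 29.000° N.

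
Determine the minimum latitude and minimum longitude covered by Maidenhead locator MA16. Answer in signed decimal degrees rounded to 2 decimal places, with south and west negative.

-84.00, 62.00

Field M=12, A=0: +12·20° lon, +0·10° lat → SW at lon 60°, lat -90°.
Square 1, 6: +1·2° lon, +6·1° lat → SW at lon 62°, lat -84°.
latitude -84.00, longitude 62.00.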